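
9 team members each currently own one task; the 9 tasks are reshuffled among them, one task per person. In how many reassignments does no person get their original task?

The subfactorial !9 = [9!/e] (nearest integer).
9! = 362880, and 362880/e ≈ 133496.09, so !9 = 133496.

133496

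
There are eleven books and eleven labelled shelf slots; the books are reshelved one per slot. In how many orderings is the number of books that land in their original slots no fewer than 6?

# with exactly i fixed is C(11,i)·!(11-i); sum over i=6..11:
  i=6: C(11,6)·!5 = 462·44 = 20328
  i=7: C(11,7)·!4 = 330·9 = 2970
  i=8: C(11,8)·!3 = 165·2 = 330
  i=9: C(11,9)·!2 = 55·1 = 55
  i=10: C(11,10)·!1 = 11·0 = 0
  i=11: C(11,11)·!0 = 1·1 = 1
Total = 23684.

23684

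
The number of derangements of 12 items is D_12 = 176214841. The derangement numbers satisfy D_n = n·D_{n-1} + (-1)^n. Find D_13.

D_13 = 13·176214841 - 1 = 2290792932.

2290792932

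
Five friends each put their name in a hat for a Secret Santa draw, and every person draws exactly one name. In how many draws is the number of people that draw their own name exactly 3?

Pick the 3 fixed positions: C(5,3) = 10 ways.
The remaining 2 must be deranged: !2 = 1.
Total: 10 × 1 = 10.

10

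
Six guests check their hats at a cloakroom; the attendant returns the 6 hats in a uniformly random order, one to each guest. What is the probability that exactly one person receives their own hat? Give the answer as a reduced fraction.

11/30

Favorable outcomes: C(6,1)·!5 = 6·44 = 264.
Total outcomes: 6! = 720.
Probability = 264/720 = 11/30.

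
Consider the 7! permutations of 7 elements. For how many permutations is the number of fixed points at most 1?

# with exactly i fixed is C(7,i)·!(7-i); sum over i=0..1:
  i=0: C(7,0)·!7 = 1·1854 = 1854
  i=1: C(7,1)·!6 = 7·265 = 1855
Total = 3709.

3709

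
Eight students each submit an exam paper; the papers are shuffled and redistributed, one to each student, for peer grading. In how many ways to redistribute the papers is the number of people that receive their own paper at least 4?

771

# with exactly i fixed is C(8,i)·!(8-i); sum over i=4..8:
  i=4: C(8,4)·!4 = 70·9 = 630
  i=5: C(8,5)·!3 = 56·2 = 112
  i=6: C(8,6)·!2 = 28·1 = 28
  i=7: C(8,7)·!1 = 8·0 = 0
  i=8: C(8,8)·!0 = 1·1 = 1
Total = 771.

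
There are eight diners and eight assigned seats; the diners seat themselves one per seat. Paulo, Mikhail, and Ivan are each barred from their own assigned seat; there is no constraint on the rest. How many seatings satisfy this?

27240

Let A_j be the event that the j-th constrained one is fixed. By inclusion-exclusion over the 3 events:
Σ_{j=0}^{3} (-1)^j C(3,j)(8-j)!
= C(3,0)·8! - C(3,1)·7! + C(3,2)·6! - C(3,3)·5!
= 40320 - 15120 + 2160 - 120
= 27240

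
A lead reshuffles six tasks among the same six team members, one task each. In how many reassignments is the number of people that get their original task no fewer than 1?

# with exactly i fixed is C(6,i)·!(6-i); sum over i=1..6:
  i=1: C(6,1)·!5 = 6·44 = 264
  i=2: C(6,2)·!4 = 15·9 = 135
  i=3: C(6,3)·!3 = 20·2 = 40
  i=4: C(6,4)·!2 = 15·1 = 15
  i=5: C(6,5)·!1 = 6·0 = 0
  i=6: C(6,6)·!0 = 1·1 = 1
Total = 455.

455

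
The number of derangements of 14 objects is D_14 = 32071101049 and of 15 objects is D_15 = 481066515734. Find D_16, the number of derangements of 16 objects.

D_16 = (16-1)·(D_15 + D_14) = 15·(481066515734 + 32071101049) = 15·513137616783 = 7697064251745.

7697064251745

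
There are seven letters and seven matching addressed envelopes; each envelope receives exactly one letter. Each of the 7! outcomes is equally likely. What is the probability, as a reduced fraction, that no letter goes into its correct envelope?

Favorable outcomes: !7 = 1854.
Total outcomes: 7! = 5040.
Probability = 1854/5040 = 103/280.

103/280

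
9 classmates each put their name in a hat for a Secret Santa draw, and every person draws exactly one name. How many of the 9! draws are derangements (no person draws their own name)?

By inclusion-exclusion, !9 = Σ (-1)^k · 9!/k! for k=0..9
= 9! - 9!/1! + 9!/2! - 9!/3! + 9!/4! - 9!/5! + 9!/6! - 9!/7! + 9!/8! - 9!/9!
= 362880 - 362880 + 181440 - 60480 + 15120 - 3024 + 504 - 72 + 9 - 1
= 133496

133496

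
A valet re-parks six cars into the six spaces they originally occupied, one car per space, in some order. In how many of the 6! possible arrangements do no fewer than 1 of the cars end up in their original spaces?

455

Sum C(6,i)·!(6-i) for i = 1..6:
  i=1: C(6,1)·!5 = 6·44 = 264
  i=2: C(6,2)·!4 = 15·9 = 135
  i=3: C(6,3)·!3 = 20·2 = 40
  i=4: C(6,4)·!2 = 15·1 = 15
  i=5: C(6,5)·!1 = 6·0 = 0
  i=6: C(6,6)·!0 = 1·1 = 1
Total = 455.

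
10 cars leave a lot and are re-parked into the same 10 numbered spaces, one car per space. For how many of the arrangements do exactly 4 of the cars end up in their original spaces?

Pick the 4 fixed positions: C(10,4) = 210 ways.
The other 6 form a derangement: !6 = 265.
Total: 210 × 265 = 55650.

55650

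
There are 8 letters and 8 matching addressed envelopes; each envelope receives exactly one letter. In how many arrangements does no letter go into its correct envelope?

!8 is the nearest integer to 8!/e.
8! = 40320, and 40320/e ≈ 14832.90, so !8 = 14833.

14833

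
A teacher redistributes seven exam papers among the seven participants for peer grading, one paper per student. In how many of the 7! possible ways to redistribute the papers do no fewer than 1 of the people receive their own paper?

3186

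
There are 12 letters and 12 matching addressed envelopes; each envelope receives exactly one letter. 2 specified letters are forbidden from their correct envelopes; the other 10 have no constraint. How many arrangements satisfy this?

402796800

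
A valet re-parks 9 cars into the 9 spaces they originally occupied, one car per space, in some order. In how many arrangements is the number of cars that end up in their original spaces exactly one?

Choose which one of the 9 is fixed: C(9,1) = 9.
The remaining 8 must be deranged: !8 = 14833.
Total: 9 × 14833 = 133497.

133497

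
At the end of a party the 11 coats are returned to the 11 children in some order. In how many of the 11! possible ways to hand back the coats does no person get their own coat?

By inclusion-exclusion, !11 = Σ (-1)^k · 11!/k! for k=0..11
= 11! - 11!/1! + 11!/2! - 11!/3! + 11!/4! - 11!/5! + 11!/6! - 11!/7! + 11!/8! - 11!/9! + 11!/10! - 11!/11!
= 39916800 - 39916800 + 19958400 - 6652800 + 1663200 - 332640 + 55440 - 7920 + 990 - 110 + 11 - 1
= 14684570

14684570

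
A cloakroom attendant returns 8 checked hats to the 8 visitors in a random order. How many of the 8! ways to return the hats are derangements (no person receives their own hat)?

14833

!8 is the nearest integer to 8!/e.
8! = 40320, and 40320/e ≈ 14832.90, so !8 = 14833.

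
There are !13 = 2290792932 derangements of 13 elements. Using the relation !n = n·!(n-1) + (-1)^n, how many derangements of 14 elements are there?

32071101049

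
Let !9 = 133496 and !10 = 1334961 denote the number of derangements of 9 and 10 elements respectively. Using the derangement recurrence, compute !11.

14684570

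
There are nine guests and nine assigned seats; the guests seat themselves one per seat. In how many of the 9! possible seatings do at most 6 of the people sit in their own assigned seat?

362843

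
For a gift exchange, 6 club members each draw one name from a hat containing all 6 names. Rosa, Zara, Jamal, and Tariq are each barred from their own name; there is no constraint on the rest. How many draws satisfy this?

Inclusion-exclusion on the 4 forbidden self-matches:
Σ_{j=0}^{4} (-1)^j C(4,j)(6-j)!
= C(4,0)·6! - C(4,1)·5! + C(4,2)·4! - C(4,3)·3! + C(4,4)·2!
= 720 - 480 + 144 - 24 + 2
= 362

362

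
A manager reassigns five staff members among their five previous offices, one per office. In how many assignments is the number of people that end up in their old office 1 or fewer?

89

Sum C(5,i)·!(5-i) for i = 0..1:
  i=0: C(5,0)·!5 = 1·44 = 44
  i=1: C(5,1)·!4 = 5·9 = 45
Total = 89.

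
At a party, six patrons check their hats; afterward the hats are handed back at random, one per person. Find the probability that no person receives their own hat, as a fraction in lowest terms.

53/144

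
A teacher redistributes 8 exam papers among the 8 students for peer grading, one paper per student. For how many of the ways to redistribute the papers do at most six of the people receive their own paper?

Sum C(8,i)·!(8-i) for i = 0..6:
  i=0: C(8,0)·!8 = 1·14833 = 14833
  i=1: C(8,1)·!7 = 8·1854 = 14832
  i=2: C(8,2)·!6 = 28·265 = 7420
  i=3: C(8,3)·!5 = 56·44 = 2464
  i=4: C(8,4)·!4 = 70·9 = 630
  i=5: C(8,5)·!3 = 56·2 = 112
  i=6: C(8,6)·!2 = 28·1 = 28
Total = 40319.

40319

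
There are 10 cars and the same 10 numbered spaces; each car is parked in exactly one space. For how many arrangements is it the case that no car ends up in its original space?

The subfactorial !10 = [10!/e] (nearest integer).
10! = 3628800, and 3628800/e ≈ 1334960.92, so !10 = 1334961.

1334961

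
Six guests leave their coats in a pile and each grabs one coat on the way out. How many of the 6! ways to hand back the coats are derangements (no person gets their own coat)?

265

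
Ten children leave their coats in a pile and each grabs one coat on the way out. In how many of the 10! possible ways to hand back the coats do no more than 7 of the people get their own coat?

3628754

Sum C(10,i)·!(10-i) for i = 0..7:
  i=0: C(10,0)·!10 = 1·1334961 = 1334961
  i=1: C(10,1)·!9 = 10·133496 = 1334960
  i=2: C(10,2)·!8 = 45·14833 = 667485
  i=3: C(10,3)·!7 = 120·1854 = 222480
  i=4: C(10,4)·!6 = 210·265 = 55650
  i=5: C(10,5)·!5 = 252·44 = 11088
  i=6: C(10,6)·!4 = 210·9 = 1890
  i=7: C(10,7)·!3 = 120·2 = 240
Total = 3628754.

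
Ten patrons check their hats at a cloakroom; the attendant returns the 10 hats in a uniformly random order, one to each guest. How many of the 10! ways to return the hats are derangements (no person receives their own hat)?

1334961

The number of derangements of 10 is !10 = Σ_{k=0}^{10} (-1)^k·10!/k!
= 10! - 10!/1! + 10!/2! - 10!/3! + 10!/4! - 10!/5! + 10!/6! - 10!/7! + 10!/8! - 10!/9! + 10!/10!
= 3628800 - 3628800 + 1814400 - 604800 + 151200 - 30240 + 5040 - 720 + 90 - 10 + 1
= 1334961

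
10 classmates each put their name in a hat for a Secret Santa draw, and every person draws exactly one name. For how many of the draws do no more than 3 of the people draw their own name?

Sum C(10,i)·!(10-i) for i = 0..3:
  i=0: C(10,0)·!10 = 1·1334961 = 1334961
  i=1: C(10,1)·!9 = 10·133496 = 1334960
  i=2: C(10,2)·!8 = 45·14833 = 667485
  i=3: C(10,3)·!7 = 120·1854 = 222480
Total = 3559886.

3559886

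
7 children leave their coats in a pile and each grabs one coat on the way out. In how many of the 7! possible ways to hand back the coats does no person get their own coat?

1854

By inclusion-exclusion, !7 = Σ (-1)^k · 7!/k! for k=0..7
= 7! - 7!/1! + 7!/2! - 7!/3! + 7!/4! - 7!/5! + 7!/6! - 7!/7!
= 5040 - 5040 + 2520 - 840 + 210 - 42 + 7 - 1
= 1854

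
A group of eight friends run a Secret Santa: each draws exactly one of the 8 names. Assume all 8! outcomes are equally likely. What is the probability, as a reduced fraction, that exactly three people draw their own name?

11/180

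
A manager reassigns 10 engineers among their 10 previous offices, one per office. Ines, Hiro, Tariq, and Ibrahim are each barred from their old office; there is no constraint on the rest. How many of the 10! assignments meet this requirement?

2399760

Inclusion-exclusion on the 4 forbidden self-matches:
Σ_{j=0}^{4} (-1)^j C(4,j)(10-j)!
= C(4,0)·10! - C(4,1)·9! + C(4,2)·8! - C(4,3)·7! + C(4,4)·6!
= 3628800 - 1451520 + 241920 - 20160 + 720
= 2399760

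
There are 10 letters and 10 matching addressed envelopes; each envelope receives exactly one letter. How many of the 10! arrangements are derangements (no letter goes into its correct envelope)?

1334961

Recurrence: !10 = 10·!9 + (-1)^10.
!10 = 10·133496 + 1 = 1334961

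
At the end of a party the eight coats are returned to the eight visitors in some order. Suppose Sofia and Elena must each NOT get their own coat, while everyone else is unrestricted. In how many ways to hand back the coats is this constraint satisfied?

30960

Let A_j be the event that the j-th constrained one is fixed. By inclusion-exclusion over the 2 events:
Σ_{j=0}^{2} (-1)^j C(2,j)(8-j)!
= C(2,0)·8! - C(2,1)·7! + C(2,2)·6!
= 40320 - 10080 + 720
= 30960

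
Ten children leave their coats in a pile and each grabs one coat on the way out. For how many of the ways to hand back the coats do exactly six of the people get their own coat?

1890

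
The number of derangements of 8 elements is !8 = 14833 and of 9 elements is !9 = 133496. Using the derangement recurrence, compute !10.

!10 = (10-1)·(!9 + !8) = 9·(133496 + 14833) = 9·148329 = 1334961.

1334961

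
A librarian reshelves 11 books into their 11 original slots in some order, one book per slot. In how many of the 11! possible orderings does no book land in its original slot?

Recurrence: !11 = 10·(!10 + !9).
!11 = 10·(1334961 + 133496) = 10·1468457 = 14684570

14684570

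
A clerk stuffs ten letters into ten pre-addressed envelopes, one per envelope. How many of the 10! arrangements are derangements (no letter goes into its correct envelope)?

1334961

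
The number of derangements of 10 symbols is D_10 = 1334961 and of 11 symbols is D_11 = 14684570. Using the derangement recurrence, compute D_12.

176214841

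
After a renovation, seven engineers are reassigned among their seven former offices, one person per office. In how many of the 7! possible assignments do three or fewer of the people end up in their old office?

4948

# with exactly i fixed is C(7,i)·!(7-i); sum over i=0..3:
  i=0: C(7,0)·!7 = 1·1854 = 1854
  i=1: C(7,1)·!6 = 7·265 = 1855
  i=2: C(7,2)·!5 = 21·44 = 924
  i=3: C(7,3)·!4 = 35·9 = 315
Total = 4948.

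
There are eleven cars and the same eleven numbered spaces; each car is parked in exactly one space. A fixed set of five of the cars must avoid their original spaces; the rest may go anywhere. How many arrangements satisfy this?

Inclusion-exclusion on the 5 forbidden self-matches:
Σ_{j=0}^{5} (-1)^j C(5,j)(11-j)!
= C(5,0)·11! - C(5,1)·10! + C(5,2)·9! - C(5,3)·8! + C(5,4)·7! - C(5,5)·6!
= 39916800 - 18144000 + 3628800 - 403200 + 25200 - 720
= 25022880

25022880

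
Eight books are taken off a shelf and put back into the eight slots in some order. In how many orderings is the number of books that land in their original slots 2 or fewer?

37085

Sum C(8,i)·!(8-i) for i = 0..2:
  i=0: C(8,0)·!8 = 1·14833 = 14833
  i=1: C(8,1)·!7 = 8·1854 = 14832
  i=2: C(8,2)·!6 = 28·265 = 7420
Total = 37085.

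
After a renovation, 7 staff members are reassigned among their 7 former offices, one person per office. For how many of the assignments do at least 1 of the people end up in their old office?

Sum C(7,i)·!(7-i) for i = 1..7:
  i=1: C(7,1)·!6 = 7·265 = 1855
  i=2: C(7,2)·!5 = 21·44 = 924
  i=3: C(7,3)·!4 = 35·9 = 315
  i=4: C(7,4)·!3 = 35·2 = 70
  i=5: C(7,5)·!2 = 21·1 = 21
  i=6: C(7,6)·!1 = 7·0 = 0
  i=7: C(7,7)·!0 = 1·1 = 1
Total = 3186.

3186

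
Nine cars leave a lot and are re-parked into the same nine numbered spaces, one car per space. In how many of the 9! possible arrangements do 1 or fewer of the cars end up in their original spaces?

Sum C(9,i)·!(9-i) for i = 0..1:
  i=0: C(9,0)·!9 = 1·133496 = 133496
  i=1: C(9,1)·!8 = 9·14833 = 133497
Total = 266993.

266993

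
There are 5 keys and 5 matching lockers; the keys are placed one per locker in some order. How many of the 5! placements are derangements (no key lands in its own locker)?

Use !n = (n-1)(!(n-1) + !(n-2)).
!5 = 4·(9 + 2) = 4·11 = 44

44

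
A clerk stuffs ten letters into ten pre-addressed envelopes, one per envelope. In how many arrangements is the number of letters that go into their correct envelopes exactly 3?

222480

Choose which 3 of the 10 are fixed: C(10,3) = 120.
The remaining 7 must be deranged: !7 = 1854.
Total: 120 × 1854 = 222480.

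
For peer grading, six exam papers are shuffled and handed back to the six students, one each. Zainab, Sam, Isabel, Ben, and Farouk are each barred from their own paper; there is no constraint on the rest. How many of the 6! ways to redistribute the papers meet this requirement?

Let A_j be the event that the j-th constrained one is fixed. By inclusion-exclusion over the 5 events:
Σ_{j=0}^{5} (-1)^j C(5,j)(6-j)!
= C(5,0)·6! - C(5,1)·5! + C(5,2)·4! - C(5,3)·3! + C(5,4)·2! - C(5,5)·1!
= 720 - 600 + 240 - 60 + 10 - 1
= 309

309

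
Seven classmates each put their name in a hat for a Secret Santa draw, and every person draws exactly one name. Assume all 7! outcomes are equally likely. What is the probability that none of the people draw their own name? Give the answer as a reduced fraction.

Favorable outcomes: !7 = 1854.
Total outcomes: 7! = 5040.
Probability = 1854/5040 = 103/280.

103/280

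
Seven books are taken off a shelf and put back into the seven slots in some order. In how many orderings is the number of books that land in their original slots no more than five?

# with exactly i fixed is C(7,i)·!(7-i); sum over i=0..5:
  i=0: C(7,0)·!7 = 1·1854 = 1854
  i=1: C(7,1)·!6 = 7·265 = 1855
  i=2: C(7,2)·!5 = 21·44 = 924
  i=3: C(7,3)·!4 = 35·9 = 315
  i=4: C(7,4)·!3 = 35·2 = 70
  i=5: C(7,5)·!2 = 21·1 = 21
Total = 5039.

5039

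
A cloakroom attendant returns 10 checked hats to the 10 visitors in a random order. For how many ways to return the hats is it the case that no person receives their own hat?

By inclusion-exclusion, !10 = Σ (-1)^k · 10!/k! for k=0..10
= 10! - 10!/1! + 10!/2! - 10!/3! + 10!/4! - 10!/5! + 10!/6! - 10!/7! + 10!/8! - 10!/9! + 10!/10!
= 3628800 - 3628800 + 1814400 - 604800 + 151200 - 30240 + 5040 - 720 + 90 - 10 + 1
= 1334961

1334961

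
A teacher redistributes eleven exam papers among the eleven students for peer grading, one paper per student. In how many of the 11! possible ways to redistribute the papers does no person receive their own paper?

Recurrence: !11 = 10·(!10 + !9).
!11 = 10·(1334961 + 133496) = 10·1468457 = 14684570

14684570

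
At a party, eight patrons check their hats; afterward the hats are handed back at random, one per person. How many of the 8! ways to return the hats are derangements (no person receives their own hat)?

14833

!8 = 8! · Σ_{k=0}^{8} (-1)^k/k!
= 8! - 8!/1! + 8!/2! - 8!/3! + 8!/4! - 8!/5! + 8!/6! - 8!/7! + 8!/8!
= 40320 - 40320 + 20160 - 6720 + 1680 - 336 + 56 - 8 + 1
= 14833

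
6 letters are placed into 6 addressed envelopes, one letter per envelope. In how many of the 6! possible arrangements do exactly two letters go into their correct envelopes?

Pick the 2 fixed positions: C(6,2) = 15 ways.
The other 4 form a derangement: !4 = 9.
Total: 15 × 9 = 135.

135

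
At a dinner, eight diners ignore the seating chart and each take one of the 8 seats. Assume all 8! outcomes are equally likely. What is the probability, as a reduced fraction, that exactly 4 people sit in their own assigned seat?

Favorable outcomes: C(8,4)·!4 = 70·9 = 630.
Total outcomes: 8! = 40320.
Probability = 630/40320 = 1/64.

1/64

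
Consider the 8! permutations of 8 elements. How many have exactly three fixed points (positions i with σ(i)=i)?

Choose which 3 of the 8 are fixed: C(8,3) = 56.
The remaining 5 must be deranged: !5 = 44.
Total: 56 × 44 = 2464.

2464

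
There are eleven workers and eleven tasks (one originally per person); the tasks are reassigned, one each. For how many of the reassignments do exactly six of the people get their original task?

20328

Choose which 6 of the 11 are fixed: C(11,6) = 462.
The remaining 5 must be deranged: !5 = 44.
Total: 462 × 44 = 20328.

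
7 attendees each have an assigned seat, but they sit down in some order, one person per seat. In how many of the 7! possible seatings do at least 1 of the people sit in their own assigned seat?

3186

# with exactly i fixed is C(7,i)·!(7-i); sum over i=1..7:
  i=1: C(7,1)·!6 = 7·265 = 1855
  i=2: C(7,2)·!5 = 21·44 = 924
  i=3: C(7,3)·!4 = 35·9 = 315
  i=4: C(7,4)·!3 = 35·2 = 70
  i=5: C(7,5)·!2 = 21·1 = 21
  i=6: C(7,6)·!1 = 7·0 = 0
  i=7: C(7,7)·!0 = 1·1 = 1
Total = 3186.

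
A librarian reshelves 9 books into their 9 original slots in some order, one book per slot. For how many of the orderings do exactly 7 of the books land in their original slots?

Pick the 7 fixed positions: C(9,7) = 36 ways.
The other 2 form a derangement: !2 = 1.
Total: 36 × 1 = 36.

36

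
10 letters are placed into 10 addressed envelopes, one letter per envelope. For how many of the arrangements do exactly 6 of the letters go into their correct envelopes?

1890

Pick the 6 fixed positions: C(10,6) = 210 ways.
The remaining 4 must be deranged: !4 = 9.
Total: 210 × 9 = 1890.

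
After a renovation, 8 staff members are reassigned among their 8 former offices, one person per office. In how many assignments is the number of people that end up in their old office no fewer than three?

3235

Sum C(8,i)·!(8-i) for i = 3..8:
  i=3: C(8,3)·!5 = 56·44 = 2464
  i=4: C(8,4)·!4 = 70·9 = 630
  i=5: C(8,5)·!3 = 56·2 = 112
  i=6: C(8,6)·!2 = 28·1 = 28
  i=7: C(8,7)·!1 = 8·0 = 0
  i=8: C(8,8)·!0 = 1·1 = 1
Total = 3235.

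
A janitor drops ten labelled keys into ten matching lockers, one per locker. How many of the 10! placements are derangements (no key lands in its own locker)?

The number of derangements of 10 is !10 = Σ_{k=0}^{10} (-1)^k·10!/k!
= 10! - 10!/1! + 10!/2! - 10!/3! + 10!/4! - 10!/5! + 10!/6! - 10!/7! + 10!/8! - 10!/9! + 10!/10!
= 3628800 - 3628800 + 1814400 - 604800 + 151200 - 30240 + 5040 - 720 + 90 - 10 + 1
= 1334961

1334961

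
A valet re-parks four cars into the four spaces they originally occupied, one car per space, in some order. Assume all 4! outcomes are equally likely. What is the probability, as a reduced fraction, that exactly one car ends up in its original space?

Favorable outcomes: C(4,1)·!3 = 4·2 = 8.
Total outcomes: 4! = 24.
Probability = 8/24 = 1/3.

1/3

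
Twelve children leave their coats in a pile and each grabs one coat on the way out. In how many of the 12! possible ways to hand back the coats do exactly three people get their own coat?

Choose which 3 of the 12 are fixed: C(12,3) = 220.
The other 9 form a derangement: !9 = 133496.
Total: 220 × 133496 = 29369120.

29369120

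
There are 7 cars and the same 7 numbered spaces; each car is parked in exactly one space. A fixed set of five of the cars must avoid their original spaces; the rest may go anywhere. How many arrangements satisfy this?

2428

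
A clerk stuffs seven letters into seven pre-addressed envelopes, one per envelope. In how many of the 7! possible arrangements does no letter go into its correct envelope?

!7 is the nearest integer to 7!/e.
7! = 5040, and 5040/e ≈ 1854.11, so !7 = 1854.

1854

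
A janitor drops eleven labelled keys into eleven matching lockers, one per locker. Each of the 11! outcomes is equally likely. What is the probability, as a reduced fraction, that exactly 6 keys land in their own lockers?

11/21600

Favorable outcomes: C(11,6)·!5 = 462·44 = 20328.
Total outcomes: 11! = 39916800.
Probability = 20328/39916800 = 11/21600.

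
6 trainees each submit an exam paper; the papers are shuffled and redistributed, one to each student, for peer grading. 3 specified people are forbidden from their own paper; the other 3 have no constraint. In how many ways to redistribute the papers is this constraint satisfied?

426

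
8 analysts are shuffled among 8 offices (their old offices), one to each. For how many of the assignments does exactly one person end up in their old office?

Pick the single fixed position: C(8,1) = 8 ways.
The other 7 form a derangement: !7 = 1854.
Total: 8 × 1854 = 14832.

14832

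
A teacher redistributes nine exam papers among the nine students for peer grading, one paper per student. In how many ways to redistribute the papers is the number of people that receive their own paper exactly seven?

36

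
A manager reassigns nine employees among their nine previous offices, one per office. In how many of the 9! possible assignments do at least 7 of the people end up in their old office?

37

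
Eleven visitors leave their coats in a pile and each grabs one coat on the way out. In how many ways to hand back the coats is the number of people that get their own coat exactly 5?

122430

Pick the 5 fixed positions: C(11,5) = 462 ways.
The remaining 6 must be deranged: !6 = 265.
Total: 462 × 265 = 122430.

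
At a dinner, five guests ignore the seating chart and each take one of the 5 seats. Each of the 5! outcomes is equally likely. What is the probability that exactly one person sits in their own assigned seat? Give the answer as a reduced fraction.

3/8

Favorable outcomes: C(5,1)·!4 = 5·9 = 45.
Total outcomes: 5! = 120.
Probability = 45/120 = 3/8.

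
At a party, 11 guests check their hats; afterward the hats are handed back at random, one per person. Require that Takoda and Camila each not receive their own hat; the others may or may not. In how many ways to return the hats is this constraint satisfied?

Let A_j be the event that the j-th constrained one is fixed. By inclusion-exclusion over the 2 events:
Σ_{j=0}^{2} (-1)^j C(2,j)(11-j)!
= C(2,0)·11! - C(2,1)·10! + C(2,2)·9!
= 39916800 - 7257600 + 362880
= 33022080

33022080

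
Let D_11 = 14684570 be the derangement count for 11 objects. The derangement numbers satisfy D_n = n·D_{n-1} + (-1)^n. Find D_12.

176214841

D_12 = 12·14684570 + 1 = 176214841.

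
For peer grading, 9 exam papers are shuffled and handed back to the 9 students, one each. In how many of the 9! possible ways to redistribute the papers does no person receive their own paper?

133496

The subfactorial !9 = [9!/e] (nearest integer).
9! = 362880, and 362880/e ≈ 133496.09, so !9 = 133496.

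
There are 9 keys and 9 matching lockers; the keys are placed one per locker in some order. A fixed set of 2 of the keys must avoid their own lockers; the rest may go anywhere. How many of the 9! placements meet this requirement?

Let A_j be the event that the j-th constrained one is fixed. By inclusion-exclusion over the 2 events:
Σ_{j=0}^{2} (-1)^j C(2,j)(9-j)!
= C(2,0)·9! - C(2,1)·8! + C(2,2)·7!
= 362880 - 80640 + 5040
= 287280

287280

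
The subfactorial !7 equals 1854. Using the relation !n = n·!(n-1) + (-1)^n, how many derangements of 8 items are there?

!8 = 8·1854 + 1 = 14833.

14833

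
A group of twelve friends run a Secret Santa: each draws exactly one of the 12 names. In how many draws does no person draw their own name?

176214841

Use !n = (n-1)(!(n-1) + !(n-2)).
!12 = 11·(14684570 + 1334961) = 11·16019531 = 176214841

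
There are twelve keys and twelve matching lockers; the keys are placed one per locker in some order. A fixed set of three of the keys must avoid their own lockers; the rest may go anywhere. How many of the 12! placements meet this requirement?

369774720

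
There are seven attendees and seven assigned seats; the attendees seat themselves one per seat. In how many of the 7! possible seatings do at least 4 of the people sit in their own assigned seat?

Sum C(7,i)·!(7-i) for i = 4..7:
  i=4: C(7,4)·!3 = 35·2 = 70
  i=5: C(7,5)·!2 = 21·1 = 21
  i=6: C(7,6)·!1 = 7·0 = 0
  i=7: C(7,7)·!0 = 1·1 = 1
Total = 92.

92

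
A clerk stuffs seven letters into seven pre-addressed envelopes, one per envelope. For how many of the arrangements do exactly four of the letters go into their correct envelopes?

70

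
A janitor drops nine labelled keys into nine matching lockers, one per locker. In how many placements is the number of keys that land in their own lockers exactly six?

Pick the 6 fixed positions: C(9,6) = 84 ways.
The remaining 3 must be deranged: !3 = 2.
Total: 84 × 2 = 168.

168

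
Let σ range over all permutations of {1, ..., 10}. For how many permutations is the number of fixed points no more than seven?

3628754

# with exactly i fixed is C(10,i)·!(10-i); sum over i=0..7:
  i=0: C(10,0)·!10 = 1·1334961 = 1334961
  i=1: C(10,1)·!9 = 10·133496 = 1334960
  i=2: C(10,2)·!8 = 45·14833 = 667485
  i=3: C(10,3)·!7 = 120·1854 = 222480
  i=4: C(10,4)·!6 = 210·265 = 55650
  i=5: C(10,5)·!5 = 252·44 = 11088
  i=6: C(10,6)·!4 = 210·9 = 1890
  i=7: C(10,7)·!3 = 120·2 = 240
Total = 3628754.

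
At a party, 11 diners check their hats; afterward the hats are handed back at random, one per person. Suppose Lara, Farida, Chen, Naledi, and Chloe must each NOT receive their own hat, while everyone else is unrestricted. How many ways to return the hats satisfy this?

Let A_j be the event that the j-th constrained one is fixed. By inclusion-exclusion over the 5 events:
Σ_{j=0}^{5} (-1)^j C(5,j)(11-j)!
= C(5,0)·11! - C(5,1)·10! + C(5,2)·9! - C(5,3)·8! + C(5,4)·7! - C(5,5)·6!
= 39916800 - 18144000 + 3628800 - 403200 + 25200 - 720
= 25022880

25022880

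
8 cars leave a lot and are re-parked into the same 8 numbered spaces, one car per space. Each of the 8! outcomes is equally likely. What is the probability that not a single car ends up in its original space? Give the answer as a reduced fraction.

2119/5760

Favorable outcomes: !8 = 14833.
Total outcomes: 8! = 40320.
Probability = 14833/40320 = 2119/5760.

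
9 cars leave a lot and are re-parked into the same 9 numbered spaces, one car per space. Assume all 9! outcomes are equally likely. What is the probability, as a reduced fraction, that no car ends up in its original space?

16687/45360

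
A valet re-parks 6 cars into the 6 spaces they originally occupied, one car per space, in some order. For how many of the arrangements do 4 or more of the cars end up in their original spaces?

16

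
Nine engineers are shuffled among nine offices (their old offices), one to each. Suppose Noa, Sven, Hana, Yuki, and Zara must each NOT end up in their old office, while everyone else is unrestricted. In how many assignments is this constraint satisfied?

205056

Inclusion-exclusion on the 5 forbidden self-matches:
Σ_{j=0}^{5} (-1)^j C(5,j)(9-j)!
= C(5,0)·9! - C(5,1)·8! + C(5,2)·7! - C(5,3)·6! + C(5,4)·5! - C(5,5)·4!
= 362880 - 201600 + 50400 - 7200 + 600 - 24
= 205056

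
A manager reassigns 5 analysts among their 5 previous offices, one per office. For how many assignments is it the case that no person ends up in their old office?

44

The subfactorial !5 = [5!/e] (nearest integer).
5! = 120, and 120/e ≈ 44.15, so !5 = 44.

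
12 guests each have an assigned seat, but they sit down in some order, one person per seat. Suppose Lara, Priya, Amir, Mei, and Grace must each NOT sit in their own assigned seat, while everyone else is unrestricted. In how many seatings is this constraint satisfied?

Let A_j be the event that the j-th constrained one is fixed. By inclusion-exclusion over the 5 events:
Σ_{j=0}^{5} (-1)^j C(5,j)(12-j)!
= C(5,0)·12! - C(5,1)·11! + C(5,2)·10! - C(5,3)·9! + C(5,4)·8! - C(5,5)·7!
= 479001600 - 199584000 + 36288000 - 3628800 + 201600 - 5040
= 312273360

312273360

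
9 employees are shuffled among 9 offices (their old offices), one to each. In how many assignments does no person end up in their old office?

133496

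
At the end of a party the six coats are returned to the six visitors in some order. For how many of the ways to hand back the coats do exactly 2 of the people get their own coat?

Choose which 2 of the 6 are fixed: C(6,2) = 15.
The other 4 form a derangement: !4 = 9.
Total: 15 × 9 = 135.

135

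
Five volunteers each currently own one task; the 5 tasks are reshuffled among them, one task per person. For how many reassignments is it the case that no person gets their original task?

44

!5 is the nearest integer to 5!/e.
5! = 120, and 120/e ≈ 44.15, so !5 = 44.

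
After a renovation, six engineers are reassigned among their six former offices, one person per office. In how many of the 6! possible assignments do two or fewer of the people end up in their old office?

664

Sum C(6,i)·!(6-i) for i = 0..2:
  i=0: C(6,0)·!6 = 1·265 = 265
  i=1: C(6,1)·!5 = 6·44 = 264
  i=2: C(6,2)·!4 = 15·9 = 135
Total = 664.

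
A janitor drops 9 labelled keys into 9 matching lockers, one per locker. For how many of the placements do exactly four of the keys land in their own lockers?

5544

Pick the 4 fixed positions: C(9,4) = 126 ways.
The other 5 form a derangement: !5 = 44.
Total: 126 × 44 = 5544.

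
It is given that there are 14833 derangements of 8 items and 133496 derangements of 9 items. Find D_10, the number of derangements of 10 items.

1334961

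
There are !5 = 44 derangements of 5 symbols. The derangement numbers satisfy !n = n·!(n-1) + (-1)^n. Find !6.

!6 = 6·44 + 1 = 265.

265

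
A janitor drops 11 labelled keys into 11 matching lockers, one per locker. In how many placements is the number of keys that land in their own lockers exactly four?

611820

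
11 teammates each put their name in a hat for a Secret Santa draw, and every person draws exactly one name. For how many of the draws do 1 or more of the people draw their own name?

Sum C(11,i)·!(11-i) for i = 1..11:
  i=1: C(11,1)·!10 = 11·1334961 = 14684571
  i=2: C(11,2)·!9 = 55·133496 = 7342280
  i=3: C(11,3)·!8 = 165·14833 = 2447445
  i=4: C(11,4)·!7 = 330·1854 = 611820
  i=5: C(11,5)·!6 = 462·265 = 122430
  i=6: C(11,6)·!5 = 462·44 = 20328
  i=7: C(11,7)·!4 = 330·9 = 2970
  i=8: C(11,8)·!3 = 165·2 = 330
  i=9: C(11,9)·!2 = 55·1 = 55
  i=10: C(11,10)·!1 = 11·0 = 0
  i=11: C(11,11)·!0 = 1·1 = 1
Total = 25232230.

25232230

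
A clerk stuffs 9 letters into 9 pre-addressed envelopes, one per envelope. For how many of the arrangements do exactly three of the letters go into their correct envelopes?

22260

Choose which 3 of the 9 are fixed: C(9,3) = 84.
The other 6 form a derangement: !6 = 265.
Total: 84 × 265 = 22260.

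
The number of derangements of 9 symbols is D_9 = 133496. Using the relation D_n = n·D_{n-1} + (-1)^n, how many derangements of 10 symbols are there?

1334961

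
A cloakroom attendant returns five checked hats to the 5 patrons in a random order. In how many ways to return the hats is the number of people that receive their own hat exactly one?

Pick the single fixed position: C(5,1) = 5 ways.
The remaining 4 must be deranged: !4 = 9.
Total: 5 × 9 = 45.

45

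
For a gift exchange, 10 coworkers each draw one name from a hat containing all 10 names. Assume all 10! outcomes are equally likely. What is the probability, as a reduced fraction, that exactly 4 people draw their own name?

Favorable outcomes: C(10,4)·!6 = 210·265 = 55650.
Total outcomes: 10! = 3628800.
Probability = 55650/3628800 = 53/3456.

53/3456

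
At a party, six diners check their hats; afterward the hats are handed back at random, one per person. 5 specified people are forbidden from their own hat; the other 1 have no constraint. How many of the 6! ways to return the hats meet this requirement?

309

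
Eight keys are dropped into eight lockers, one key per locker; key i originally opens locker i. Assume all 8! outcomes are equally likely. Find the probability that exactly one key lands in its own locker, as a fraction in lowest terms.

103/280

Favorable outcomes: C(8,1)·!7 = 8·1854 = 14832.
Total outcomes: 8! = 40320.
Probability = 14832/40320 = 103/280.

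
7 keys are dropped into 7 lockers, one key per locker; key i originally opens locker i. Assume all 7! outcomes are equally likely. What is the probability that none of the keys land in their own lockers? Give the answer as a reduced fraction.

103/280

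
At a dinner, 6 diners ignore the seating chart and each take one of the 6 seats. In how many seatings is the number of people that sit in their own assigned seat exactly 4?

Pick the 4 fixed positions: C(6,4) = 15 ways.
The remaining 2 must be deranged: !2 = 1.
Total: 15 × 1 = 15.

15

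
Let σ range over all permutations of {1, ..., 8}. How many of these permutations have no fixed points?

!8 = 8! · Σ_{k=0}^{8} (-1)^k/k!
= 8! - 8!/1! + 8!/2! - 8!/3! + 8!/4! - 8!/5! + 8!/6! - 8!/7! + 8!/8!
= 40320 - 40320 + 20160 - 6720 + 1680 - 336 + 56 - 8 + 1
= 14833

14833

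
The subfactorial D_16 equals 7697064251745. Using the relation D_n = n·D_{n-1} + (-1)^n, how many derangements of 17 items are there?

130850092279664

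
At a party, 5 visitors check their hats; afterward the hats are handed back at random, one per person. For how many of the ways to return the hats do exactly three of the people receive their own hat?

10

Choose which 3 of the 5 are fixed: C(5,3) = 10.
The other 2 form a derangement: !2 = 1.
Total: 10 × 1 = 10.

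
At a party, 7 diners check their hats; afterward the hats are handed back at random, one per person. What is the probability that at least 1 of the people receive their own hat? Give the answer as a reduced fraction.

177/280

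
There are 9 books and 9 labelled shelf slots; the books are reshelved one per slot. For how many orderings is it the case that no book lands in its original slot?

!9 is the nearest integer to 9!/e.
9! = 362880, and 362880/e ≈ 133496.09, so !9 = 133496.

133496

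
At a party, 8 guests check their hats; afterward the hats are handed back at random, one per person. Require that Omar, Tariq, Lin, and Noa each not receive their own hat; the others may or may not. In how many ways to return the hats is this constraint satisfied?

Inclusion-exclusion on the 4 forbidden self-matches:
Σ_{j=0}^{4} (-1)^j C(4,j)(8-j)!
= C(4,0)·8! - C(4,1)·7! + C(4,2)·6! - C(4,3)·5! + C(4,4)·4!
= 40320 - 20160 + 4320 - 480 + 24
= 24024

24024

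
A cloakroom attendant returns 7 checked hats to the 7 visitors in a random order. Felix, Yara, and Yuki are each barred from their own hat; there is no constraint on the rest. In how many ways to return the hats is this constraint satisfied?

3216

Inclusion-exclusion on the 3 forbidden self-matches:
Σ_{j=0}^{3} (-1)^j C(3,j)(7-j)!
= C(3,0)·7! - C(3,1)·6! + C(3,2)·5! - C(3,3)·4!
= 5040 - 2160 + 360 - 24
= 3216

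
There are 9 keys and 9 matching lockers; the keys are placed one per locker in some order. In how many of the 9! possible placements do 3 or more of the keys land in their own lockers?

29143

Sum C(9,i)·!(9-i) for i = 3..9:
  i=3: C(9,3)·!6 = 84·265 = 22260
  i=4: C(9,4)·!5 = 126·44 = 5544
  i=5: C(9,5)·!4 = 126·9 = 1134
  i=6: C(9,6)·!3 = 84·2 = 168
  i=7: C(9,7)·!2 = 36·1 = 36
  i=8: C(9,8)·!1 = 9·0 = 0
  i=9: C(9,9)·!0 = 1·1 = 1
Total = 29143.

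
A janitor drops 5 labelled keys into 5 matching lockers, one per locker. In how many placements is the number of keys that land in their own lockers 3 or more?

11

Sum C(5,i)·!(5-i) for i = 3..5:
  i=3: C(5,3)·!2 = 10·1 = 10
  i=4: C(5,4)·!1 = 5·0 = 0
  i=5: C(5,5)·!0 = 1·1 = 1
Total = 11.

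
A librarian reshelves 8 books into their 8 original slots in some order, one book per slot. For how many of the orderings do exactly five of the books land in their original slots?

Pick the 5 fixed positions: C(8,5) = 56 ways.
The other 3 form a derangement: !3 = 2.
Total: 56 × 2 = 112.

112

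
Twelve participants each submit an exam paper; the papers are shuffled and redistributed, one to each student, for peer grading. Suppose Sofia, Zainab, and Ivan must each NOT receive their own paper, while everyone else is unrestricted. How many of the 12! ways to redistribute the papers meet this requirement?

Inclusion-exclusion on the 3 forbidden self-matches:
Σ_{j=0}^{3} (-1)^j C(3,j)(12-j)!
= C(3,0)·12! - C(3,1)·11! + C(3,2)·10! - C(3,3)·9!
= 479001600 - 119750400 + 10886400 - 362880
= 369774720

369774720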